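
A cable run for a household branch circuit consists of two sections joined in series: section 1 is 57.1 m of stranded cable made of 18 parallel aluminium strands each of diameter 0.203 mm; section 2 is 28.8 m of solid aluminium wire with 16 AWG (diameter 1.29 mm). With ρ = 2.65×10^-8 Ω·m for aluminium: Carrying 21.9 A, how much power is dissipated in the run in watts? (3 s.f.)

1530 W

Section 1: A_strand = π(1.0150e-04)² = 3.237e-08 m²; R₁ = ρL/(N·A_s) = (2.65×10^-8)(57.1)/(18×3.237e-08) = 2.597 Ω
Section 2: A = π(1.29/2 mm)² = π(6.4500e-04 m)² = 1.307e-06 m²
R₂ = (2.65×10^-8)(28.8)/(1.307e-06) = 0.5839 Ω
R = R₁ + R₂ = 3.181 Ω
P = I²R = (21.9)² × 3.181 = 1530 W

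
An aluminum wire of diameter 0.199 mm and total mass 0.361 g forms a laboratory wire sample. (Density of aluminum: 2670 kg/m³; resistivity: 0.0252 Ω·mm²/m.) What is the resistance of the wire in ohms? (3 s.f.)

3.52 Ω

ρ = 0.0252 Ω·mm²/m = 2.52×10^-8 Ω·m
A = π(d/2)² = π(9.9500e-05 m)² = 3.1103e-08 m²
L = m/(density·A) = 3.610×10^-4/(2670×3.1103e-08) = 4.347 m
R = ρL/A = (2.52×10^-8)(4.347)/(3.1103e-08) = 3.52 Ω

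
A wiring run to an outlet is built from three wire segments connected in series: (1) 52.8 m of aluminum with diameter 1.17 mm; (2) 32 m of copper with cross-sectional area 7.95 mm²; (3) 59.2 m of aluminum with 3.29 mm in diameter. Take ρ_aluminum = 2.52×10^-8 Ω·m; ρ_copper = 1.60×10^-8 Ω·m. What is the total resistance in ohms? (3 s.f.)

1.48 Ω

Seg 1: A = π(d/2)² = π(5.8500e-04 m)² = 1.075e-06 m²
R_1 = (2.52×10^-8)(52.8)/(1.075e-06) = 1.238 Ω
Seg 2: A = 7.95 mm² = 7.950e-06 m²
R_2 = (1.60×10^-8)(32)/(7.950e-06) = 0.0644 Ω
Seg 3: A = π(d/2)² = π(1.6450e-03 m)² = 8.501e-06 m²
R_3 = (2.52×10^-8)(59.2)/(8.501e-06) = 0.1755 Ω
R_total = R_1 + R_2 + R_3 = 1.48 Ω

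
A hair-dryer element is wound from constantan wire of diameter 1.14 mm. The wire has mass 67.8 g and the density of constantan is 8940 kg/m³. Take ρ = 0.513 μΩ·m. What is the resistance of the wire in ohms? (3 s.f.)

ρ = 0.513 μΩ·m = 5.13×10^-7 Ω·m
A = π(d/2)² = π(5.7000e-04 m)² = 1.0207e-06 m²
L = m/(density·A) = 0.0678/(8940×1.0207e-06) = 7.43 m
R = ρL/A = (5.13×10^-7)(7.43)/(1.0207e-06) = 3.73 Ω

3.73 Ω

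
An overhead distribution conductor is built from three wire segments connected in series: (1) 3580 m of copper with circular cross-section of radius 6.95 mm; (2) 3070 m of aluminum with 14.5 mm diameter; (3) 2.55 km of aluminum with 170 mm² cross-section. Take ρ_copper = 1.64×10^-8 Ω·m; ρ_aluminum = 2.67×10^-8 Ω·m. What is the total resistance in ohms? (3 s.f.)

1.28 Ω

Seg 1: A = πr² = π(6.9500e-03 m)² = 1.517e-04 m²
R_1 = (1.64×10^-8)(3580)/(1.517e-04) = 0.3869 Ω
Seg 2: A = π(d/2)² = π(7.2500e-03 m)² = 1.651e-04 m²
R_2 = (2.67×10^-8)(3070)/(1.651e-04) = 0.4964 Ω
Seg 3: A = 170 mm² = 1.700e-04 m²
R_3 = (2.67×10^-8)(2550)/(1.700e-04) = 0.4005 Ω
R_total = R_1 + R_2 + R_3 = 1.28 Ω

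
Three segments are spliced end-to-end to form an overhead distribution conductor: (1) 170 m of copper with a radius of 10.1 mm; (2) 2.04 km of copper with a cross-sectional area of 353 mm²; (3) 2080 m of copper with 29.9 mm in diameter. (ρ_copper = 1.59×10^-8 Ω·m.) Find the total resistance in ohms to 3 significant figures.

Seg 1: A = πr² = π(1.0100e-02 m)² = 3.205e-04 m²
R_1 = (1.59×10^-8)(170)/(3.205e-04) = 0.008434 Ω
Seg 2: A = 353 mm² = 3.530e-04 m²
R_2 = (1.59×10^-8)(2040)/(3.530e-04) = 0.09189 Ω
Seg 3: A = π(d/2)² = π(1.4950e-02 m)² = 7.022e-04 m²
R_3 = (1.59×10^-8)(2080)/(7.022e-04) = 0.0471 Ω
R_total = R_1 + R_2 + R_3 = 0.147 Ω

0.147 Ω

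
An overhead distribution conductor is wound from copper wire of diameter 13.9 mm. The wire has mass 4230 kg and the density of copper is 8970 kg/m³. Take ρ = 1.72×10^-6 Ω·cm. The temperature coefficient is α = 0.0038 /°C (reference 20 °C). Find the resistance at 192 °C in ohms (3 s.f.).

ρ = 1.72×10^-6 Ω·cm = 1.72×10^-8 Ω·m
A = π(d/2)² = π(6.9500e-03 m)² = 1.5175e-04 m²
L = m/(density·A) = 4230/(8970×1.5175e-04) = 3108 m
R = ρL/A = (1.72×10^-8)(3108)/(1.5175e-04) = 0.3522 Ω
R(192 °C) = 0.3522 × (1 + 0.0038×172) = 0.582 Ω

0.582 Ω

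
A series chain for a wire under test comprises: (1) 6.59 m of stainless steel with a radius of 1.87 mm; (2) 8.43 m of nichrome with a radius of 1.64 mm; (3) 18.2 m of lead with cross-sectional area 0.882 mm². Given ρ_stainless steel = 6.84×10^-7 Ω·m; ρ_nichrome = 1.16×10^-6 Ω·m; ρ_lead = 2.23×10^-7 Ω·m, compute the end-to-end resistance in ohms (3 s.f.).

Seg 1: A = πr² = π(1.8700e-03 m)² = 1.099e-05 m²
R_1 = (6.84×10^-7)(6.59)/(1.099e-05) = 0.4103 Ω
Seg 2: A = πr² = π(1.6400e-03 m)² = 8.450e-06 m²
R_2 = (1.16×10^-6)(8.43)/(8.450e-06) = 1.157 Ω
Seg 3: A = 0.882 mm² = 8.820e-07 m²
R_3 = (2.23×10^-7)(18.2)/(8.820e-07) = 4.602 Ω
R_total = R_1 + R_2 + R_3 = 6.17 Ω

6.17 Ω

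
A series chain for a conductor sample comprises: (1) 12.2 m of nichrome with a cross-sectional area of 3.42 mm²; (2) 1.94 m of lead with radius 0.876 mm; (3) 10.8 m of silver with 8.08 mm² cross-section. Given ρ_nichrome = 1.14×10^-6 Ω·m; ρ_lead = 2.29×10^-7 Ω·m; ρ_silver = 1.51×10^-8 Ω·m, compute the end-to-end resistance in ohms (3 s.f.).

Seg 1: A = 3.42 mm² = 3.420e-06 m²
R_1 = (1.14×10^-6)(12.2)/(3.420e-06) = 4.067 Ω
Seg 2: A = πr² = π(8.7600e-04 m)² = 2.411e-06 m²
R_2 = (2.29×10^-7)(1.94)/(2.411e-06) = 0.1843 Ω
Seg 3: A = 8.08 mm² = 8.080e-06 m²
R_3 = (1.51×10^-8)(10.8)/(8.080e-06) = 0.02018 Ω
R_total = R_1 + R_2 + R_3 = 4.27 Ω

4.27 Ω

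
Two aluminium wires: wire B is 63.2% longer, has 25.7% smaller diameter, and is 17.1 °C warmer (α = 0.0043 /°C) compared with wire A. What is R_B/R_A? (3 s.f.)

R ∝ ρL/d² with ρ ∝ (1+αΔT), so R_B/R_A = (1 + 63.2/100) × (1 − 25.7/100)⁻² × (1 + 0.0043×17.1)
= 1.632 × 1.811 × 1.073 = 3.17

3.17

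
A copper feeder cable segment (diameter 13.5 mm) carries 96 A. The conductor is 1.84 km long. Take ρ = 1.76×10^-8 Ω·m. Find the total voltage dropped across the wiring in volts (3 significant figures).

21.7 V

A = π(d/2)² = π(6.7500e-03 m)² = 1.431e-04 m²
R = ρL/A = (1.76×10^-8)(1840)/(1.431e-04) = 0.2262 Ω
V = IR = 96 × 0.2262 = 21.7 V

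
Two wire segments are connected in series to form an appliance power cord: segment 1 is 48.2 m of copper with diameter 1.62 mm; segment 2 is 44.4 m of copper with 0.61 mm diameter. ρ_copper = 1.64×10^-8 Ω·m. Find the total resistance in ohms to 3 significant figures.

Segment 1: A = π(d/2)² = π(8.1000e-04 m)² = 2.061e-06 m²
R₁ = ρL/A = (1.64×10^-8)(48.2)/(2.061e-06) = 0.3835 Ω
Segment 2: A = π(d/2)² = π(3.0500e-04 m)² = 2.922e-07 m²
R₂ = (1.64×10^-8)(44.4)/(2.922e-07) = 2.492 Ω
R = R₁ + R₂ = 2.88 Ω

2.88 Ω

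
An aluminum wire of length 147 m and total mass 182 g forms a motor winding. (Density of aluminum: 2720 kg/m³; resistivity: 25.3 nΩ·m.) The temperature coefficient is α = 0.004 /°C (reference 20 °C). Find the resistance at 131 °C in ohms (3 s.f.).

11.8 Ω

ρ = 25.3 nΩ·m = 2.53×10^-8 Ω·m
A = m/(density·L) = 0.182/(2720×147) = 4.5518e-07 m²
R = ρL/A = (2.53×10^-8)(147)/(4.5518e-07) = 8.171 Ω
R(131 °C) = 8.171 × (1 + 0.004×111) = 11.8 Ω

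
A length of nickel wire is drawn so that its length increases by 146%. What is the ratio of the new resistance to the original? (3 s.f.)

6.05

k = 1 + 146/100 = 2.46; volume constant ⇒ A' = A/k, so R' = k²R.
Factor = 6.05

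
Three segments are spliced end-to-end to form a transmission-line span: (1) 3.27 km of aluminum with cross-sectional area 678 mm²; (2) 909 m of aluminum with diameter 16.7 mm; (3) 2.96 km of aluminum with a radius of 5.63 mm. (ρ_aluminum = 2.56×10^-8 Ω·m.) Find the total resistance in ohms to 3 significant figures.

Seg 1: A = 678 mm² = 6.780e-04 m²
R_1 = (2.56×10^-8)(3270)/(6.780e-04) = 0.1235 Ω
Seg 2: A = π(d/2)² = π(8.3500e-03 m)² = 2.190e-04 m²
R_2 = (2.56×10^-8)(909)/(2.190e-04) = 0.1062 Ω
Seg 3: A = πr² = π(5.6300e-03 m)² = 9.958e-05 m²
R_3 = (2.56×10^-8)(2960)/(9.958e-05) = 0.761 Ω
R_total = R_1 + R_2 + R_3 = 0.991 Ω

0.991 Ω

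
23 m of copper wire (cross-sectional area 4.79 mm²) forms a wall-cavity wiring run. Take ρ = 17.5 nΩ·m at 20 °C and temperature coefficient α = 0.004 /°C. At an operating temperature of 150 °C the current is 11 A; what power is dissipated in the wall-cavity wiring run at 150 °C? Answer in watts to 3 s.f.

ρ = 17.5 nΩ·m = 1.75×10^-8 Ω·m
A = 4.79 mm² = 4.790e-06 m²
R₍20₎ = ρL/A = (1.75×10^-8)(23)/(4.790e-06) = 0.08403 Ω
R₍150₎ = R₍20₎(1 + αΔT) = 0.08403 × (1 + 0.004×130) = 0.1277 Ω
P = I²R = (11)² × 0.1277 = 15.5 W

15.5 W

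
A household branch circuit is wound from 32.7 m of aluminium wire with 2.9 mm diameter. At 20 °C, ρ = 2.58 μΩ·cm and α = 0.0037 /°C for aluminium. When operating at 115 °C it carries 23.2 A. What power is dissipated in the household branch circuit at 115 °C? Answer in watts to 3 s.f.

92.9 W

ρ = 2.58 μΩ·cm = 2.58×10^-8 Ω·m
A = π(d/2)² = π(1.4500e-03 m)² = 6.605e-06 m²
R₍20₎ = ρL/A = (2.58×10^-8)(32.7)/(6.605e-06) = 0.1277 Ω
R₍115₎ = R₍20₎(1 + αΔT) = 0.1277 × (1 + 0.0037×95) = 0.1726 Ω
P = I²R = (23.2)² × 0.1726 = 92.9 W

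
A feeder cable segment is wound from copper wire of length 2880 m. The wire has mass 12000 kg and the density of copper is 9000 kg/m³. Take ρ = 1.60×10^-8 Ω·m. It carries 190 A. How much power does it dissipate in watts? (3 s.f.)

A = m/(density·L) = 12000/(9000×2880) = 4.6296e-04 m²
R = ρL/A = (1.60×10^-8)(2880)/(4.6296e-04) = 0.09953 Ω
P = I²R = (190)² × 0.09953 = 3590 W

3590 W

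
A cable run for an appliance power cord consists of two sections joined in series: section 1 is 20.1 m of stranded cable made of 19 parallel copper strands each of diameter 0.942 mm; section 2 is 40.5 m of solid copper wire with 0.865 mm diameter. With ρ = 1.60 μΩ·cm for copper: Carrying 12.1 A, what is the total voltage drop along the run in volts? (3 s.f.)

ρ = 1.60 μΩ·cm = 1.60×10^-8 Ω·m
Section 1: A_strand = π(4.7100e-04)² = 6.969e-07 m²; R₁ = ρL/(N·A_s) = (1.60×10^-8)(20.1)/(19×6.969e-07) = 0.02429 Ω
Section 2: A = π(d/2)² = π(4.3250e-04 m)² = 5.877e-07 m²
R₂ = (1.60×10^-8)(40.5)/(5.877e-07) = 1.103 Ω
R = R₁ + R₂ = 1.127 Ω
V = IR = 12.1 × 1.127 = 13.6 V

13.6 V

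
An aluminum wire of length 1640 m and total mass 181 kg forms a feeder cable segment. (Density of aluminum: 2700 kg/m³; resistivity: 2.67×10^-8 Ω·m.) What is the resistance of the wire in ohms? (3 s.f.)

1.07 Ω

A = m/(density·L) = 181/(2700×1640) = 4.0876e-05 m²
R = ρL/A = (2.67×10^-8)(1640)/(4.0876e-05) = 1.07 Ω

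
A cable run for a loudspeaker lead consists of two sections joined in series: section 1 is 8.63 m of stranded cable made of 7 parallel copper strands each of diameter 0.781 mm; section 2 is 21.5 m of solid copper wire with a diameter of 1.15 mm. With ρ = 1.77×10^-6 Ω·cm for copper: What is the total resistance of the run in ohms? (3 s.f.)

0.412 Ω

ρ = 1.77×10^-6 Ω·cm = 1.77×10^-8 Ω·m
Section 1: A_strand = π(3.9050e-04)² = 4.791e-07 m²; R₁ = ρL/(N·A_s) = (1.77×10^-8)(8.63)/(7×4.791e-07) = 0.04555 Ω
Section 2: A = π(d/2)² = π(5.7500e-04 m)² = 1.039e-06 m²
R₂ = (1.77×10^-8)(21.5)/(1.039e-06) = 0.3664 Ω
R = R₁ + R₂ = 0.412 Ω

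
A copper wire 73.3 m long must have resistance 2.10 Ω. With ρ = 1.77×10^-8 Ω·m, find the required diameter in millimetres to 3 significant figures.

0.887 mm

A = ρL/R = (1.77×10^-8)(73.3)/(2.1) = 6.178e-07 m²
d = 2√(A/π) = 8.869e-04 m = 0.887 mm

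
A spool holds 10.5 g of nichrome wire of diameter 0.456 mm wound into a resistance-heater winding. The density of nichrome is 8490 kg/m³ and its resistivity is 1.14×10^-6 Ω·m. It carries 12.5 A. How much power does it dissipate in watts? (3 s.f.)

A = π(d/2)² = π(2.2800e-04 m)² = 1.6331e-07 m²
L = m/(density·A) = 0.0105/(8490×1.6331e-07) = 7.573 m
R = ρL/A = (1.14×10^-6)(7.573)/(1.6331e-07) = 52.86 Ω
P = I²R = (12.5)² × 52.86 = 8260 W

8260 W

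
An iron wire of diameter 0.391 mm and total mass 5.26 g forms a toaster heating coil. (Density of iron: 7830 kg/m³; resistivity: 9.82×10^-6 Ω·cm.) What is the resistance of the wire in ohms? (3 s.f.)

4.58 Ω

ρ = 9.82×10^-6 Ω·cm = 9.82×10^-8 Ω·m
A = π(d/2)² = π(1.9550e-04 m)² = 1.2007e-07 m²
L = m/(density·A) = 0.00526/(7830×1.2007e-07) = 5.595 m
R = ρL/A = (9.82×10^-8)(5.595)/(1.2007e-07) = 4.58 Ω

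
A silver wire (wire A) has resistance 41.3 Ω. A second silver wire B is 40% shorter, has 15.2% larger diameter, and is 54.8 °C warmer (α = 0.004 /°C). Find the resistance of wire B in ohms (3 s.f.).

22.8 Ω

R ∝ ρL/d² with ρ ∝ (1+αΔT), so R_B/R_A = (1 − 40/100) × (1 + 15.2/100)⁻² × (1 + 0.004×54.8)
= 0.6 × 0.7535 × 1.219 = 0.5512
R_B = 0.5512 × 41.3 = 22.8 Ω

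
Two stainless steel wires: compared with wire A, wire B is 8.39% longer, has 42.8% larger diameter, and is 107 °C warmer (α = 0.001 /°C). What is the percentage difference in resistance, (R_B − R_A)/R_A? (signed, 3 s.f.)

R ∝ ρL/d² with ρ ∝ (1+αΔT), so R_B/R_A = (1 + 8.39/100) × (1 + 42.8/100)⁻² × (1 + 0.001×107)
= 1.084 × 0.4904 × 1.107 = 0.5884
(R_B − R_A)/R_A = 0.5884 − 1 = -41.2%

-41.2%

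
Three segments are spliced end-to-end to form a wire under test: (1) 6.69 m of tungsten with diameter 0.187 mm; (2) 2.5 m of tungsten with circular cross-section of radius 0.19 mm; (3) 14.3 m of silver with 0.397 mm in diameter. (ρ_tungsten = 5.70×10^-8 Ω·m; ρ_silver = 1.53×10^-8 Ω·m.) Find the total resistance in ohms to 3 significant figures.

Seg 1: A = π(d/2)² = π(9.3500e-05 m)² = 2.746e-08 m²
R_1 = (5.70×10^-8)(6.69)/(2.746e-08) = 13.88 Ω
Seg 2: A = πr² = π(1.9000e-04 m)² = 1.134e-07 m²
R_2 = (5.70×10^-8)(2.5)/(1.134e-07) = 1.256 Ω
Seg 3: A = π(d/2)² = π(1.9850e-04 m)² = 1.238e-07 m²
R_3 = (1.53×10^-8)(14.3)/(1.238e-07) = 1.767 Ω
R_total = R_1 + R_2 + R_3 = 16.9 Ω

16.9 Ω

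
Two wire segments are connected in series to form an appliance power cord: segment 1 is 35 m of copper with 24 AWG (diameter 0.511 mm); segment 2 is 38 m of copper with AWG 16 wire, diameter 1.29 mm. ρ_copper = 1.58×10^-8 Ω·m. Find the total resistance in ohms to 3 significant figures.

Segment 1: A = π(0.511/2 mm)² = π(2.5550e-04 m)² = 2.051e-07 m²
R₁ = ρL/A = (1.58×10^-8)(35)/(2.051e-07) = 2.696 Ω
Segment 2: A = π(1.29/2 mm)² = π(6.4500e-04 m)² = 1.307e-06 m²
R₂ = (1.58×10^-8)(38)/(1.307e-06) = 0.4594 Ω
R = R₁ + R₂ = 3.16 Ω

3.16 Ω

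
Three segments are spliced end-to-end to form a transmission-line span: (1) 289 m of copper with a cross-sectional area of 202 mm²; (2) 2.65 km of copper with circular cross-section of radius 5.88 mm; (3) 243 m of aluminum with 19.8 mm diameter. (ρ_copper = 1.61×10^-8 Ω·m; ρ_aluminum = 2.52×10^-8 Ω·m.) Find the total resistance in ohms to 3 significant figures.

Seg 1: A = 202 mm² = 2.020e-04 m²
R_1 = (1.61×10^-8)(289)/(2.020e-04) = 0.02303 Ω
Seg 2: A = πr² = π(5.8800e-03 m)² = 1.086e-04 m²
R_2 = (1.61×10^-8)(2650)/(1.086e-04) = 0.3928 Ω
Seg 3: A = π(d/2)² = π(9.9000e-03 m)² = 3.079e-04 m²
R_3 = (2.52×10^-8)(243)/(3.079e-04) = 0.01989 Ω
R_total = R_1 + R_2 + R_3 = 0.436 Ω

0.436 Ω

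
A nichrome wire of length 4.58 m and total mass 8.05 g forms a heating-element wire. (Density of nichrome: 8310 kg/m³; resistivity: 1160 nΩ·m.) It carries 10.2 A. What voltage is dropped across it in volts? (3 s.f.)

ρ = 1160 nΩ·m = 1.16×10^-6 Ω·m
A = m/(density·L) = 0.00805/(8310×4.58) = 2.1151e-07 m²
R = ρL/A = (1.16×10^-6)(4.58)/(2.1151e-07) = 25.12 Ω
V = IR = 10.2 × 25.12 = 256 V

256 V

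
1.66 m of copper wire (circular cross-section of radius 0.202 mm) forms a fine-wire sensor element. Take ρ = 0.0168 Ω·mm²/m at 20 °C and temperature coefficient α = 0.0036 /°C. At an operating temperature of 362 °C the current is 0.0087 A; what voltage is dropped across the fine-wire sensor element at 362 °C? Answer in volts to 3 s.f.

ρ = 0.0168 Ω·mm²/m = 1.68×10^-8 Ω·m
A = πr² = π(2.0200e-04 m)² = 1.282e-07 m²
R₍20₎ = ρL/A = (1.68×10^-8)(1.66)/(1.282e-07) = 0.2176 Ω
R₍362₎ = R₍20₎(1 + αΔT) = 0.2176 × (1 + 0.0036×342) = 0.4854 Ω
V = IR = 0.0087 × 0.4854 = 0.00422 V

0.00422 V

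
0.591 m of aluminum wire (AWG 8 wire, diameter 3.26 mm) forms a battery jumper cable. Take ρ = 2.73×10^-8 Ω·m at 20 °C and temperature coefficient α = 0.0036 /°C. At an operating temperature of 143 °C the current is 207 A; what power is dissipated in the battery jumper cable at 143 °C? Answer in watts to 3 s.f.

120 W

A = π(3.26/2 mm)² = π(1.6300e-03 m)² = 8.347e-06 m²
R₍20₎ = ρL/A = (2.73×10^-8)(0.591)/(8.347e-06) = 0.001933 Ω
R₍143₎ = R₍20₎(1 + αΔT) = 0.001933 × (1 + 0.0036×123) = 0.002789 Ω
P = I²R = (207)² × 0.002789 = 120 W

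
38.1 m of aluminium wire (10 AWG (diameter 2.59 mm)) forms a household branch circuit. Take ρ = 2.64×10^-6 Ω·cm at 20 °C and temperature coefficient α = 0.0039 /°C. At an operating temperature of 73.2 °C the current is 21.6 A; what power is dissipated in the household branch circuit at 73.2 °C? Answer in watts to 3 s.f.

ρ = 2.64×10^-6 Ω·cm = 2.64×10^-8 Ω·m
A = π(2.59/2 mm)² = π(1.2950e-03 m)² = 5.269e-06 m²
R₍20₎ = ρL/A = (2.64×10^-8)(38.1)/(5.269e-06) = 0.1909 Ω
R₍73.2₎ = R₍20₎(1 + αΔT) = 0.1909 × (1 + 0.0039×53.2) = 0.2305 Ω
P = I²R = (21.6)² × 0.2305 = 108 W

108 W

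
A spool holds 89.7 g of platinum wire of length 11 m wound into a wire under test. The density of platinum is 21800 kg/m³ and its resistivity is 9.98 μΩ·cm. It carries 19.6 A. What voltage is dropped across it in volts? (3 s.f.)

57.5 V

ρ = 9.98 μΩ·cm = 9.98×10^-8 Ω·m
A = m/(density·L) = 0.0897/(21800×11) = 3.7406e-07 m²
R = ρL/A = (9.98×10^-8)(11)/(3.7406e-07) = 2.935 Ω
V = IR = 19.6 × 2.935 = 57.5 V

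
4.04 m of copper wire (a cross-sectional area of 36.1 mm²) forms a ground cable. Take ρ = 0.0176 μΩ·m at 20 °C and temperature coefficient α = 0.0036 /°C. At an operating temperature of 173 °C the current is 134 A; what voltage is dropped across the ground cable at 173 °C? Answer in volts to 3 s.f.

0.409 V

ρ = 0.0176 μΩ·m = 1.76×10^-8 Ω·m
A = 36.1 mm² = 3.610e-05 m²
R₍20₎ = ρL/A = (1.76×10^-8)(4.04)/(3.610e-05) = 0.00197 Ω
R₍173₎ = R₍20₎(1 + αΔT) = 0.00197 × (1 + 0.0036×153) = 0.003055 Ω
V = IR = 134 × 0.003055 = 0.409 V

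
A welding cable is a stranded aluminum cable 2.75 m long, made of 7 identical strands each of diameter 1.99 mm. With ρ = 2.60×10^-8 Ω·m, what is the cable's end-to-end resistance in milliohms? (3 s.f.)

A_strand = π(9.9500e-04 m)² = 3.110e-06 m²
R_strand = ρL/A = (2.60×10^-8)(2.75)/(3.110e-06) = 0.02299 Ω
R_total = R_strand/N = 0.02299/7 = 3.28 mΩ

3.28 mΩ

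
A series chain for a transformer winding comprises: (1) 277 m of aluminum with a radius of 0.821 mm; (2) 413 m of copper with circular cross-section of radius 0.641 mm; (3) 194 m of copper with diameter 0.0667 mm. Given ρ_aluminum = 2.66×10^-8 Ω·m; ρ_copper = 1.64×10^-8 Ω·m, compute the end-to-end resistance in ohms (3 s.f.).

919 Ω

Seg 1: A = πr² = π(8.2100e-04 m)² = 2.118e-06 m²
R_1 = (2.66×10^-8)(277)/(2.118e-06) = 3.48 Ω
Seg 2: A = πr² = π(6.4100e-04 m)² = 1.291e-06 m²
R_2 = (1.64×10^-8)(413)/(1.291e-06) = 5.247 Ω
Seg 3: A = π(d/2)² = π(3.3350e-05 m)² = 3.494e-09 m²
R_3 = (1.64×10^-8)(194)/(3.494e-09) = 910.6 Ω
R_total = R_1 + R_2 + R_3 = 919 Ω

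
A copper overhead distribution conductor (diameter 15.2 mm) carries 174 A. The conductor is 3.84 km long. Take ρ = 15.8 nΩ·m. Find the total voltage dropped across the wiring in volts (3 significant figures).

58.2 V

ρ = 15.8 nΩ·m = 1.58×10^-8 Ω·m
A = π(d/2)² = π(7.6000e-03 m)² = 1.815e-04 m²
R = ρL/A = (1.58×10^-8)(3840)/(1.815e-04) = 0.3344 Ω
V = IR = 174 × 0.3344 = 58.2 V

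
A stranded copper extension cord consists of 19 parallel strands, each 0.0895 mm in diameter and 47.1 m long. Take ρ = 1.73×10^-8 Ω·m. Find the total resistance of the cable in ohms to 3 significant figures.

6.82 Ω

A_strand = π(4.4750e-05 m)² = 6.291e-09 m²
R_strand = ρL/A = (1.73×10^-8)(47.1)/(6.291e-09) = 129.5 Ω
R_total = R_strand/N = 129.5/19 = 6.82 Ω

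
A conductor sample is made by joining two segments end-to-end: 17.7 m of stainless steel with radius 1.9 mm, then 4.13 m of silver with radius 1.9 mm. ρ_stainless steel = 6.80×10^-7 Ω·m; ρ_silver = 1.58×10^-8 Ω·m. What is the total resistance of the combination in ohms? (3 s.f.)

Segment 1: A = πr² = π(1.9000e-03 m)² = 1.134e-05 m²
R₁ = ρL/A = (6.80×10^-7)(17.7)/(1.134e-05) = 1.061 Ω
R₂ = (1.58×10^-8)(4.13)/(1.134e-05) = 0.005754 Ω
R = R₁ + R₂ = 1.07 Ω

1.07 Ω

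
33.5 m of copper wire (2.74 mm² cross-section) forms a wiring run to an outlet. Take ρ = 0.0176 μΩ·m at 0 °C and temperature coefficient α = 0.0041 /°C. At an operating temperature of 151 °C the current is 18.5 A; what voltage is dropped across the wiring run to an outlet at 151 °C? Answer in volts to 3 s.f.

ρ = 0.0176 μΩ·m = 1.76×10^-8 Ω·m
A = 2.74 mm² = 2.740e-06 m²
R₍0₎ = ρL/A = (1.76×10^-8)(33.5)/(2.740e-06) = 0.2152 Ω
R₍151₎ = R₍0₎(1 + αΔT) = 0.2152 × (1 + 0.0041×151) = 0.3484 Ω
V = IR = 18.5 × 0.3484 = 6.45 V

6.45 V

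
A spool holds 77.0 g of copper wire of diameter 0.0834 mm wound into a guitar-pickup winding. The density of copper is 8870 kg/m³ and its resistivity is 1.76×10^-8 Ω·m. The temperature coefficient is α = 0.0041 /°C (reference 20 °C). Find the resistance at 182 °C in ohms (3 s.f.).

8520 Ω

A = π(d/2)² = π(4.1700e-05 m)² = 5.4629e-09 m²
L = m/(density·A) = 0.077/(8870×5.4629e-09) = 1589 m
R = ρL/A = (1.76×10^-8)(1589)/(5.4629e-09) = 5120 Ω
R(182 °C) = 5120 × (1 + 0.0041×162) = 8520 Ω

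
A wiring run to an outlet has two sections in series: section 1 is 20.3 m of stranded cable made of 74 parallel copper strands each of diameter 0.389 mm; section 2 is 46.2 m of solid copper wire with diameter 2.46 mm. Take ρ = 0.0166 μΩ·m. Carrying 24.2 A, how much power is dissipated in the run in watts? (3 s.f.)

117 W

ρ = 0.0166 μΩ·m = 1.66×10^-8 Ω·m
Section 1: A_strand = π(1.9450e-04)² = 1.188e-07 m²; R₁ = ρL/(N·A_s) = (1.66×10^-8)(20.3)/(74×1.188e-07) = 0.03832 Ω
Section 2: A = π(d/2)² = π(1.2300e-03 m)² = 4.753e-06 m²
R₂ = (1.66×10^-8)(46.2)/(4.753e-06) = 0.1614 Ω
R = R₁ + R₂ = 0.1997 Ω
P = I²R = (24.2)² × 0.1997 = 117 W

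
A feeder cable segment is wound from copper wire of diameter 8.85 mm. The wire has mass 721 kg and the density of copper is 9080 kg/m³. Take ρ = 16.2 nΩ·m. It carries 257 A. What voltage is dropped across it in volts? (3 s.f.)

ρ = 16.2 nΩ·m = 1.62×10^-8 Ω·m
A = π(d/2)² = π(4.4250e-03 m)² = 6.1514e-05 m²
L = m/(density·A) = 721/(9080×6.1514e-05) = 1291 m
R = ρL/A = (1.62×10^-8)(1291)/(6.1514e-05) = 0.3399 Ω
V = IR = 257 × 0.3399 = 87.4 V

87.4 V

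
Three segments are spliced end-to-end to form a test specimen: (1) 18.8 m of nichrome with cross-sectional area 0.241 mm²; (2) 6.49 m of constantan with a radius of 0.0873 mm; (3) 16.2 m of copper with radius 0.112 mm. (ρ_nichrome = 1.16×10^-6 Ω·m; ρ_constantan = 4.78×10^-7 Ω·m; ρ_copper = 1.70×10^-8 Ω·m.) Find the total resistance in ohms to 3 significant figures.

227 Ω

Seg 1: A = 0.241 mm² = 2.410e-07 m²
R_1 = (1.16×10^-6)(18.8)/(2.410e-07) = 90.49 Ω
Seg 2: A = πr² = π(8.7300e-05 m)² = 2.394e-08 m²
R_2 = (4.78×10^-7)(6.49)/(2.394e-08) = 129.6 Ω
Seg 3: A = πr² = π(1.1200e-04 m)² = 3.941e-08 m²
R_3 = (1.70×10^-8)(16.2)/(3.941e-08) = 6.988 Ω
R_total = R_1 + R_2 + R_3 = 227 Ω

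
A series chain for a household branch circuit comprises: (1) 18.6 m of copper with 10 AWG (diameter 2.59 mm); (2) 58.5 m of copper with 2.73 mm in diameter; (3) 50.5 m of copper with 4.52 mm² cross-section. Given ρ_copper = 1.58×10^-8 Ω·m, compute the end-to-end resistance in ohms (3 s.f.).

Seg 1: A = π(2.59/2 mm)² = π(1.2950e-03 m)² = 5.269e-06 m²
R_1 = (1.58×10^-8)(18.6)/(5.269e-06) = 0.05578 Ω
Seg 2: A = π(d/2)² = π(1.3650e-03 m)² = 5.853e-06 m²
R_2 = (1.58×10^-8)(58.5)/(5.853e-06) = 0.1579 Ω
Seg 3: A = 4.52 mm² = 4.520e-06 m²
R_3 = (1.58×10^-8)(50.5)/(4.520e-06) = 0.1765 Ω
R_total = R_1 + R_2 + R_3 = 0.390 Ω

0.390 Ω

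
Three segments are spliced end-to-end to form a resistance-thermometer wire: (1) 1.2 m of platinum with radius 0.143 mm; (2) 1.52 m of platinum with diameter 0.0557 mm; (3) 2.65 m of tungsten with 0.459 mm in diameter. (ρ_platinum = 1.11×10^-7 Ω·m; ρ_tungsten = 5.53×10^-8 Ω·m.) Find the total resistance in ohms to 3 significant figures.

72.2 Ω

Seg 1: A = πr² = π(1.4300e-04 m)² = 6.424e-08 m²
R_1 = (1.11×10^-7)(1.2)/(6.424e-08) = 2.073 Ω
Seg 2: A = π(d/2)² = π(2.7850e-05 m)² = 2.437e-09 m²
R_2 = (1.11×10^-7)(1.52)/(2.437e-09) = 69.24 Ω
Seg 3: A = π(d/2)² = π(2.2950e-04 m)² = 1.655e-07 m²
R_3 = (5.53×10^-8)(2.65)/(1.655e-07) = 0.8856 Ω
R_total = R_1 + R_2 + R_3 = 72.2 Ω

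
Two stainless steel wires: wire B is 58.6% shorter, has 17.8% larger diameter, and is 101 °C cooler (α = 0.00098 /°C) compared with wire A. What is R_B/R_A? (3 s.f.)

R ∝ ρL/d² with ρ ∝ (1+αΔT), so R_B/R_A = (1 − 58.6/100) × (1 + 17.8/100)⁻² × (1 − 0.00098×101)
= 0.414 × 0.7206 × 0.901 = 0.269

0.269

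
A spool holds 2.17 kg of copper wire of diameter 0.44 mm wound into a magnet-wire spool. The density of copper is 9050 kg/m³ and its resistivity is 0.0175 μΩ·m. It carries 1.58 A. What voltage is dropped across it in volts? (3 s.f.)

ρ = 0.0175 μΩ·m = 1.75×10^-8 Ω·m
A = π(d/2)² = π(2.2000e-04 m)² = 1.5205e-07 m²
L = m/(density·A) = 2.17/(9050×1.5205e-07) = 1577 m
R = ρL/A = (1.75×10^-8)(1577)/(1.5205e-07) = 181.5 Ω
V = IR = 1.58 × 181.5 = 287 V

287 V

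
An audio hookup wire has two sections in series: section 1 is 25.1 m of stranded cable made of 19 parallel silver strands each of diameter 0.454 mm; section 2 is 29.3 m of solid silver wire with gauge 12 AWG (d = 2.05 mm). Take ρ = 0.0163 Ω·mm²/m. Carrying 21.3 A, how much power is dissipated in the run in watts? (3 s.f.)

126 W

ρ = 0.0163 Ω·mm²/m = 1.63×10^-8 Ω·m
Section 1: A_strand = π(2.2700e-04)² = 1.619e-07 m²; R₁ = ρL/(N·A_s) = (1.63×10^-8)(25.1)/(19×1.619e-07) = 0.133 Ω
Section 2: A = π(2.05/2 mm)² = π(1.0250e-03 m)² = 3.301e-06 m²
R₂ = (1.63×10^-8)(29.3)/(3.301e-06) = 0.1447 Ω
R = R₁ + R₂ = 0.2777 Ω
P = I²R = (21.3)² × 0.2777 = 126 W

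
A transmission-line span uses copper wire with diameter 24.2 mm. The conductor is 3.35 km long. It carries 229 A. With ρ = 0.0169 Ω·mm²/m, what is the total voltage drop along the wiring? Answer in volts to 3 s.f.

28.2 V

ρ = 0.0169 Ω·mm²/m = 1.69×10^-8 Ω·m
A = π(d/2)² = π(1.2100e-02 m)² = 4.600e-04 m²
R = ρL/A = (1.69×10^-8)(3350)/(4.600e-04) = 0.1231 Ω
V = IR = 229 × 0.1231 = 28.2 V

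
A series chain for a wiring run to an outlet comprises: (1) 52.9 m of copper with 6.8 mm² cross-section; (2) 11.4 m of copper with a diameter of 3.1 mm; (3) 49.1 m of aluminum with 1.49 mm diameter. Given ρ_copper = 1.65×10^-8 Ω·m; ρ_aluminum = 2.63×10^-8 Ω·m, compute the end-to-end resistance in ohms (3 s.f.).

0.894 Ω

Seg 1: A = 6.8 mm² = 6.800e-06 m²
R_1 = (1.65×10^-8)(52.9)/(6.800e-06) = 0.1284 Ω
Seg 2: A = π(d/2)² = π(1.5500e-03 m)² = 7.548e-06 m²
R_2 = (1.65×10^-8)(11.4)/(7.548e-06) = 0.02492 Ω
Seg 3: A = π(d/2)² = π(7.4500e-04 m)² = 1.744e-06 m²
R_3 = (2.63×10^-8)(49.1)/(1.744e-06) = 0.7406 Ω
R_total = R_1 + R_2 + R_3 = 0.894 Ω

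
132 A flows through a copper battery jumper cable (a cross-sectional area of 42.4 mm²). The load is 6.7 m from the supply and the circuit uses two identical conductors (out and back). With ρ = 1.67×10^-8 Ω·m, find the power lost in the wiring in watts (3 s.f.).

92.0 W

A = 42.4 mm² = 4.240e-05 m²
Total conductor length (both ways) L = 2 × 6.7 = 13.4 m
R = ρL/A = (1.67×10^-8)(13.4)/(4.240e-05) = 0.005278 Ω
P = I²R = (132)² × 0.005278 = 92.0 W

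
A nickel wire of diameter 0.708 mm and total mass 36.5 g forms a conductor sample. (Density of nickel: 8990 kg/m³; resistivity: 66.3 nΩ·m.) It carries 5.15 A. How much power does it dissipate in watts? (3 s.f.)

ρ = 66.3 nΩ·m = 6.63×10^-8 Ω·m
A = π(d/2)² = π(3.5400e-04 m)² = 3.9369e-07 m²
L = m/(density·A) = 0.0365/(8990×3.9369e-07) = 10.31 m
R = ρL/A = (6.63×10^-8)(10.31)/(3.9369e-07) = 1.737 Ω
P = I²R = (5.15)² × 1.737 = 46.1 W

46.1 W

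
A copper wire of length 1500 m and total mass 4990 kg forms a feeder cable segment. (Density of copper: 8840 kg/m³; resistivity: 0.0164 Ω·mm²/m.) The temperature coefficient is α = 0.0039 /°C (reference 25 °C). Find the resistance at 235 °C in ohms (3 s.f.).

0.119 Ω

ρ = 0.0164 Ω·mm²/m = 1.64×10^-8 Ω·m
A = m/(density·L) = 4990/(8840×1500) = 3.7632e-04 m²
R = ρL/A = (1.64×10^-8)(1500)/(3.7632e-04) = 0.06537 Ω
R(235 °C) = 0.06537 × (1 + 0.0039×210) = 0.119 Ω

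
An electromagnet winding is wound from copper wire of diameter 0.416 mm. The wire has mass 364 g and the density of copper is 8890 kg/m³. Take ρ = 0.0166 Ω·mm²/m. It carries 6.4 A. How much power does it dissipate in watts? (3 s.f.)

ρ = 0.0166 Ω·mm²/m = 1.66×10^-8 Ω·m
A = π(d/2)² = π(2.0800e-04 m)² = 1.3592e-07 m²
L = m/(density·A) = 0.364/(8890×1.3592e-07) = 301.2 m
R = ρL/A = (1.66×10^-8)(301.2)/(1.3592e-07) = 36.79 Ω
P = I²R = (6.4)² × 36.79 = 1510 W

1510 W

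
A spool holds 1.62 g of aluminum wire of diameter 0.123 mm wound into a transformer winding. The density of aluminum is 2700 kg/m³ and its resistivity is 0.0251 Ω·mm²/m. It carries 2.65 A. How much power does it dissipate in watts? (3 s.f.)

ρ = 0.0251 Ω·mm²/m = 2.51×10^-8 Ω·m
A = π(d/2)² = π(6.1500e-05 m)² = 1.1882e-08 m²
L = m/(density·A) = 0.00162/(2700×1.1882e-08) = 50.5 m
R = ρL/A = (2.51×10^-8)(50.5)/(1.1882e-08) = 106.7 Ω
P = I²R = (2.65)² × 106.7 = 749 W

749 W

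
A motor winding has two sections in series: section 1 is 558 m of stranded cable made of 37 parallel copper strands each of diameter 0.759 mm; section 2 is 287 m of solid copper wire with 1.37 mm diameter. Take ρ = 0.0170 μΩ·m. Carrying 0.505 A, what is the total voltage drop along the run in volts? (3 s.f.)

ρ = 0.0170 μΩ·m = 1.70×10^-8 Ω·m
Section 1: A_strand = π(3.7950e-04)² = 4.525e-07 m²; R₁ = ρL/(N·A_s) = (1.70×10^-8)(558)/(37×4.525e-07) = 0.5666 Ω
Section 2: A = π(d/2)² = π(6.8500e-04 m)² = 1.474e-06 m²
R₂ = (1.70×10^-8)(287)/(1.474e-06) = 3.31 Ω
R = R₁ + R₂ = 3.876 Ω
V = IR = 0.505 × 3.876 = 1.96 V

1.96 V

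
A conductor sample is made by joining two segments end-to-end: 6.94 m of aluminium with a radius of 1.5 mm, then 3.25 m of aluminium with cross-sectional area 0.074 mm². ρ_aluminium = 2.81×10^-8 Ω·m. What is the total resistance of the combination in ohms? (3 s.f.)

1.26 Ω

Segment 1: A = πr² = π(1.5000e-03 m)² = 7.069e-06 m²
R₁ = ρL/A = (2.81×10^-8)(6.94)/(7.069e-06) = 0.02759 Ω
Segment 2: A = 0.074 mm² = 7.400e-08 m²
R₂ = (2.81×10^-8)(3.25)/(7.400e-08) = 1.234 Ω
R = R₁ + R₂ = 1.26 Ω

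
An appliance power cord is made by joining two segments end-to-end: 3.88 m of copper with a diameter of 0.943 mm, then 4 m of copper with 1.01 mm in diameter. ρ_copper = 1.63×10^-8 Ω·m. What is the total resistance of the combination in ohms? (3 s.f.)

Segment 1: A = π(d/2)² = π(4.7150e-04 m)² = 6.984e-07 m²
R₁ = ρL/A = (1.63×10^-8)(3.88)/(6.984e-07) = 0.09055 Ω
Segment 2: A = π(d/2)² = π(5.0500e-04 m)² = 8.012e-07 m²
R₂ = (1.63×10^-8)(4)/(8.012e-07) = 0.08138 Ω
R = R₁ + R₂ = 0.172 Ω

0.172 Ω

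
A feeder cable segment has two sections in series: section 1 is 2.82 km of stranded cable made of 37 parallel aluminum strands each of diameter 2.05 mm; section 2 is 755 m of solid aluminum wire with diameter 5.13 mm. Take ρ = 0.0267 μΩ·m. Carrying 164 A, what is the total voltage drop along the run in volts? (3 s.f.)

261 V

ρ = 0.0267 μΩ·m = 2.67×10^-8 Ω·m
Section 1: A_strand = π(1.0250e-03)² = 3.301e-06 m²; R₁ = ρL/(N·A_s) = (2.67×10^-8)(2820)/(37×3.301e-06) = 0.6165 Ω
Section 2: A = π(d/2)² = π(2.5650e-03 m)² = 2.067e-05 m²
R₂ = (2.67×10^-8)(755)/(2.067e-05) = 0.9753 Ω
R = R₁ + R₂ = 1.592 Ω
V = IR = 164 × 1.592 = 261 V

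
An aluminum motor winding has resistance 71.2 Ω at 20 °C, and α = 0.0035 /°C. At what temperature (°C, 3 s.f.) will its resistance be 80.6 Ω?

57.7 °C

R = R₀(1 + α(T − T₀)) ⇒ T = T₀ + (R/R₀ − 1)/α
T = 20 + (80.6/71.2 − 1)/0.0035 = 20 + (0.132)/0.0035 = 57.7 °C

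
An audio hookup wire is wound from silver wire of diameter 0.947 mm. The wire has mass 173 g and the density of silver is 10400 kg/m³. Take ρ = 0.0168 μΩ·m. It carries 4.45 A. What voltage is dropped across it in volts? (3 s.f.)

ρ = 0.0168 μΩ·m = 1.68×10^-8 Ω·m
A = π(d/2)² = π(4.7350e-04 m)² = 7.0435e-07 m²
L = m/(density·A) = 0.173/(10400×7.0435e-07) = 23.62 m
R = ρL/A = (1.68×10^-8)(23.62)/(7.0435e-07) = 0.5633 Ω
V = IR = 4.45 × 0.5633 = 2.51 V

2.51 V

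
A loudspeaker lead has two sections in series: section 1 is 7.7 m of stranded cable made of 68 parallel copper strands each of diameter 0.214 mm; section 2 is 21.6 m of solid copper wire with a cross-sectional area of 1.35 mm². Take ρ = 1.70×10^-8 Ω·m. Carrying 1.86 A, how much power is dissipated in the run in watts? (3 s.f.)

1.13 W

Section 1: A_strand = π(1.0700e-04)² = 3.597e-08 m²; R₁ = ρL/(N·A_s) = (1.70×10^-8)(7.7)/(68×3.597e-08) = 0.05352 Ω
Section 2: A = 1.35 mm² = 1.350e-06 m²
R₂ = (1.70×10^-8)(21.6)/(1.350e-06) = 0.272 Ω
R = R₁ + R₂ = 0.3255 Ω
P = I²R = (1.86)² × 0.3255 = 1.13 W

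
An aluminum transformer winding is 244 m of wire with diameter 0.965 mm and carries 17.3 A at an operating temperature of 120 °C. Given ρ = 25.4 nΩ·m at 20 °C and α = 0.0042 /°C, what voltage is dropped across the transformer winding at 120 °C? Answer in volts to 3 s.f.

ρ = 25.4 nΩ·m = 2.54×10^-8 Ω·m
A = π(d/2)² = π(4.8250e-04 m)² = 7.314e-07 m²
R₍20₎ = ρL/A = (2.54×10^-8)(244)/(7.314e-07) = 8.474 Ω
R₍120₎ = R₍20₎(1 + αΔT) = 8.474 × (1 + 0.0042×100) = 12.03 Ω
V = IR = 17.3 × 12.03 = 208 V

208 V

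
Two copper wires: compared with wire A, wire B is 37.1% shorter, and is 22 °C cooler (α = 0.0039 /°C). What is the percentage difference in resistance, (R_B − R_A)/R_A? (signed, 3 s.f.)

R ∝ ρL/d² with ρ ∝ (1+αΔT), so R_B/R_A = (1 − 37.1/100) × (1 − 0.0039×22)
= 0.629 × 0.9142 = 0.575
(R_B − R_A)/R_A = 0.575 − 1 = -42.5%

-42.5%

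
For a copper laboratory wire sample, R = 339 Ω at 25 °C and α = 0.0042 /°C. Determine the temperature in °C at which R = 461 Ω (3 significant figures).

R = R₀(1 + α(T − T₀)) ⇒ T = T₀ + (R/R₀ − 1)/α
T = 25 + (461/339 − 1)/0.0042 = 25 + (0.3599)/0.0042 = 111 °C

111 °C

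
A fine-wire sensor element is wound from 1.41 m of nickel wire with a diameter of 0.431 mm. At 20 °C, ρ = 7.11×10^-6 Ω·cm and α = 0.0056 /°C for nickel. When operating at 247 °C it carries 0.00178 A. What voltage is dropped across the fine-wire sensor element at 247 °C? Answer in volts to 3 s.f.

0.00278 V

ρ = 7.11×10^-6 Ω·cm = 7.11×10^-8 Ω·m
A = π(d/2)² = π(2.1550e-04 m)² = 1.459e-07 m²
R₍20₎ = ρL/A = (7.11×10^-8)(1.41)/(1.459e-07) = 0.6871 Ω
R₍247₎ = R₍20₎(1 + αΔT) = 0.6871 × (1 + 0.0056×227) = 1.561 Ω
V = IR = 0.00178 × 1.561 = 0.00278 V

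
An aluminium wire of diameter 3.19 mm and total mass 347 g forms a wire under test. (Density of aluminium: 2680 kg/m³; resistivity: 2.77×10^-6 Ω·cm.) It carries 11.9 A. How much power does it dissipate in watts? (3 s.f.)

ρ = 2.77×10^-6 Ω·cm = 2.77×10^-8 Ω·m
A = π(d/2)² = π(1.5950e-03 m)² = 7.9923e-06 m²
L = m/(density·A) = 0.347/(2680×7.9923e-06) = 16.2 m
R = ρL/A = (2.77×10^-8)(16.2)/(7.9923e-06) = 0.05615 Ω
P = I²R = (11.9)² × 0.05615 = 7.95 W

7.95 W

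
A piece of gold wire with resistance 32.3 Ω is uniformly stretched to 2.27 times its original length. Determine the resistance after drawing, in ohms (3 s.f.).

Volume constant ⇒ A' = A/k with k = 2.27. R' = ρ(kL)/(A/k) = k²R.
R' = 5.153 × 32.3 = 166 Ω

166 Ω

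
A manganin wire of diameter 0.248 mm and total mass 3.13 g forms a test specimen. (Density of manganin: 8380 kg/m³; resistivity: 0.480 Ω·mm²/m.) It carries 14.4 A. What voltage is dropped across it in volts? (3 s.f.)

ρ = 0.480 Ω·mm²/m = 4.80×10^-7 Ω·m
A = π(d/2)² = π(1.2400e-04 m)² = 4.8305e-08 m²
L = m/(density·A) = 0.00313/(8380×4.8305e-08) = 7.732 m
R = ρL/A = (4.80×10^-7)(7.732)/(4.8305e-08) = 76.83 Ω
V = IR = 14.4 × 76.83 = 1110 V

1110 V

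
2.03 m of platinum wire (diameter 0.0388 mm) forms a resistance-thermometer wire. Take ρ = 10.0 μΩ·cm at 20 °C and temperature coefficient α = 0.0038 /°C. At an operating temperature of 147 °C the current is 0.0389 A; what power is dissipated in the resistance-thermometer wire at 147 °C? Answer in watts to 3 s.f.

ρ = 10.0 μΩ·cm = 1.00×10^-7 Ω·m
A = π(d/2)² = π(1.9400e-05 m)² = 1.182e-09 m²
R₍20₎ = ρL/A = (1.00×10^-7)(2.03)/(1.182e-09) = 171.7 Ω
R₍147₎ = R₍20₎(1 + αΔT) = 171.7 × (1 + 0.0038×127) = 254.5 Ω
P = I²R = (0.0389)² × 254.5 = 0.385 W

0.385 W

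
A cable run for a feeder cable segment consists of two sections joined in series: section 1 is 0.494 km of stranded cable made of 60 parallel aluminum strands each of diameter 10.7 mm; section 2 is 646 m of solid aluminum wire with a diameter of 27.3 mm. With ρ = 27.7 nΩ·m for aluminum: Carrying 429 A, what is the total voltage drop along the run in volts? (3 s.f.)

14.2 V

ρ = 27.7 nΩ·m = 2.77×10^-8 Ω·m
Section 1: A_strand = π(5.3500e-03)² = 8.992e-05 m²; R₁ = ρL/(N·A_s) = (2.77×10^-8)(494)/(60×8.992e-05) = 0.002536 Ω
Section 2: A = π(d/2)² = π(1.3650e-02 m)² = 5.853e-04 m²
R₂ = (2.77×10^-8)(646)/(5.853e-04) = 0.03057 Ω
R = R₁ + R₂ = 0.03311 Ω
V = IR = 429 × 0.03311 = 14.2 V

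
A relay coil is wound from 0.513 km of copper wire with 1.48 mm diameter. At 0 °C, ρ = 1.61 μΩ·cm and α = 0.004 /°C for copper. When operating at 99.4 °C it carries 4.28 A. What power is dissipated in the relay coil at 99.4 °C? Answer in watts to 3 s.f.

123 W

ρ = 1.61 μΩ·cm = 1.61×10^-8 Ω·m
A = π(d/2)² = π(7.4000e-04 m)² = 1.720e-06 m²
R₍0₎ = ρL/A = (1.61×10^-8)(513)/(1.720e-06) = 4.801 Ω
R₍99.4₎ = R₍0₎(1 + αΔT) = 4.801 × (1 + 0.004×99.4) = 6.71 Ω
P = I²R = (4.28)² × 6.71 = 123 W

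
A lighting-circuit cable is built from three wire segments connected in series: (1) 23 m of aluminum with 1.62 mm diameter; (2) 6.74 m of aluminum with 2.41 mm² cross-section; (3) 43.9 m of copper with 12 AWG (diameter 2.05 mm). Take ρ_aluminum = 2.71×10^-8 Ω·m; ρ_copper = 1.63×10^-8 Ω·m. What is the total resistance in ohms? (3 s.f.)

Seg 1: A = π(d/2)² = π(8.1000e-04 m)² = 2.061e-06 m²
R_1 = (2.71×10^-8)(23)/(2.061e-06) = 0.3024 Ω
Seg 2: A = 2.41 mm² = 2.410e-06 m²
R_2 = (2.71×10^-8)(6.74)/(2.410e-06) = 0.07579 Ω
Seg 3: A = π(2.05/2 mm)² = π(1.0250e-03 m)² = 3.301e-06 m²
R_3 = (1.63×10^-8)(43.9)/(3.301e-06) = 0.2168 Ω
R_total = R_1 + R_2 + R_3 = 0.595 Ω

0.595 Ω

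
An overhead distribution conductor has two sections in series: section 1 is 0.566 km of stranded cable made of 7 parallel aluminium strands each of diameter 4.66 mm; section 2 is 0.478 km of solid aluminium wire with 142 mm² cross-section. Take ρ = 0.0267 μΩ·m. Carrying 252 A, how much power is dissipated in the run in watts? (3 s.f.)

13700 W

ρ = 0.0267 μΩ·m = 2.67×10^-8 Ω·m
Section 1: A_strand = π(2.3300e-03)² = 1.706e-05 m²; R₁ = ρL/(N·A_s) = (2.67×10^-8)(566)/(7×1.706e-05) = 0.1266 Ω
Section 2: A = 142 mm² = 1.420e-04 m²
R₂ = (2.67×10^-8)(478)/(1.420e-04) = 0.08988 Ω
R = R₁ + R₂ = 0.2165 Ω
P = I²R = (252)² × 0.2165 = 13700 W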